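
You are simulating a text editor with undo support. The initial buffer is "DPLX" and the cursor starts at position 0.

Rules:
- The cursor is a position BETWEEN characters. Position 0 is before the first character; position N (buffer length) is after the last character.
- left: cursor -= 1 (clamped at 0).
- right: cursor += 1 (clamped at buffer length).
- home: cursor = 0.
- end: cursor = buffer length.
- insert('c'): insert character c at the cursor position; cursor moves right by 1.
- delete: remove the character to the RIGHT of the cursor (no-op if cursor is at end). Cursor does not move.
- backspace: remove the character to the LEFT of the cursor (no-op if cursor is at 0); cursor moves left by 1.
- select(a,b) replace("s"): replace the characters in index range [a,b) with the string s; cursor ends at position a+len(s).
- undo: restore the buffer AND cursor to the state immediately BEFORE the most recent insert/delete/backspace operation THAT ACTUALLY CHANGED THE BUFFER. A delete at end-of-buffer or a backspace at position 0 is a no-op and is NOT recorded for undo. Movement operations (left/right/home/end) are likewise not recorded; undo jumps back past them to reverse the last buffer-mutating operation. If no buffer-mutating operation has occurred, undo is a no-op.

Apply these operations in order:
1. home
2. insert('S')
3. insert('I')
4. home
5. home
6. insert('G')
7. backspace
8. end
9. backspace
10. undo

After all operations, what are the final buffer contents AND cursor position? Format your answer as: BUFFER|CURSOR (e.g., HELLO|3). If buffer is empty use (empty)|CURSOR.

After op 1 (home): buf='DPLX' cursor=0
After op 2 (insert('S')): buf='SDPLX' cursor=1
After op 3 (insert('I')): buf='SIDPLX' cursor=2
After op 4 (home): buf='SIDPLX' cursor=0
After op 5 (home): buf='SIDPLX' cursor=0
After op 6 (insert('G')): buf='GSIDPLX' cursor=1
After op 7 (backspace): buf='SIDPLX' cursor=0
After op 8 (end): buf='SIDPLX' cursor=6
After op 9 (backspace): buf='SIDPL' cursor=5
After op 10 (undo): buf='SIDPLX' cursor=6

Answer: SIDPLX|6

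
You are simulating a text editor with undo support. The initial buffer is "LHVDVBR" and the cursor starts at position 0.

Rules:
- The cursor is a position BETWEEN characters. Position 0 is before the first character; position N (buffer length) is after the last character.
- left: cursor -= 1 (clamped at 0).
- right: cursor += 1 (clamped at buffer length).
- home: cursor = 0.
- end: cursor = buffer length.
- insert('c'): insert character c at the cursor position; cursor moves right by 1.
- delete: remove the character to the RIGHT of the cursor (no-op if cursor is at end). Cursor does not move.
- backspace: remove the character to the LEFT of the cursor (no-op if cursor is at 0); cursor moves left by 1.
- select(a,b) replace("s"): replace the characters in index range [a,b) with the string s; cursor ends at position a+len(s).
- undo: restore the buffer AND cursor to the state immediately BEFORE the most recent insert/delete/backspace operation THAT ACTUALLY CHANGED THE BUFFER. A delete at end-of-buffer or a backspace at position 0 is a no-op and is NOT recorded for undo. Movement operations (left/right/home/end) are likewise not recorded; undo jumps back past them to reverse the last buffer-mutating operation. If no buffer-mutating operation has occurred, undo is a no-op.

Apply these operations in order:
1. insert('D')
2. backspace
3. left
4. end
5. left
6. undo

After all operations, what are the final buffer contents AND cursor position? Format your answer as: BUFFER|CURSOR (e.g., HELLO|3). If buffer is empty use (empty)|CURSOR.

After op 1 (insert('D')): buf='DLHVDVBR' cursor=1
After op 2 (backspace): buf='LHVDVBR' cursor=0
After op 3 (left): buf='LHVDVBR' cursor=0
After op 4 (end): buf='LHVDVBR' cursor=7
After op 5 (left): buf='LHVDVBR' cursor=6
After op 6 (undo): buf='DLHVDVBR' cursor=1

Answer: DLHVDVBR|1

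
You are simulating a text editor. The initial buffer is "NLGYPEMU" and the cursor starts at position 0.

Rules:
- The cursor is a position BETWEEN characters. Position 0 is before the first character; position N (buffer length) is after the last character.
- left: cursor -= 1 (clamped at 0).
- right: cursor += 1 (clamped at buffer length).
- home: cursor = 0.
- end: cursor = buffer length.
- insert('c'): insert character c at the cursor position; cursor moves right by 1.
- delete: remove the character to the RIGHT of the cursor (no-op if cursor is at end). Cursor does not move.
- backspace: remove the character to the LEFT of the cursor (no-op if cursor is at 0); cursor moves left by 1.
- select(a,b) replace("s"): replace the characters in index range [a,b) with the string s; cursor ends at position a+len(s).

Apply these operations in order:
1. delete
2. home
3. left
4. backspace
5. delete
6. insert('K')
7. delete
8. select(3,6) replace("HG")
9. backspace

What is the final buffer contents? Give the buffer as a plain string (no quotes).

Answer: KYPH

Derivation:
After op 1 (delete): buf='LGYPEMU' cursor=0
After op 2 (home): buf='LGYPEMU' cursor=0
After op 3 (left): buf='LGYPEMU' cursor=0
After op 4 (backspace): buf='LGYPEMU' cursor=0
After op 5 (delete): buf='GYPEMU' cursor=0
After op 6 (insert('K')): buf='KGYPEMU' cursor=1
After op 7 (delete): buf='KYPEMU' cursor=1
After op 8 (select(3,6) replace("HG")): buf='KYPHG' cursor=5
After op 9 (backspace): buf='KYPH' cursor=4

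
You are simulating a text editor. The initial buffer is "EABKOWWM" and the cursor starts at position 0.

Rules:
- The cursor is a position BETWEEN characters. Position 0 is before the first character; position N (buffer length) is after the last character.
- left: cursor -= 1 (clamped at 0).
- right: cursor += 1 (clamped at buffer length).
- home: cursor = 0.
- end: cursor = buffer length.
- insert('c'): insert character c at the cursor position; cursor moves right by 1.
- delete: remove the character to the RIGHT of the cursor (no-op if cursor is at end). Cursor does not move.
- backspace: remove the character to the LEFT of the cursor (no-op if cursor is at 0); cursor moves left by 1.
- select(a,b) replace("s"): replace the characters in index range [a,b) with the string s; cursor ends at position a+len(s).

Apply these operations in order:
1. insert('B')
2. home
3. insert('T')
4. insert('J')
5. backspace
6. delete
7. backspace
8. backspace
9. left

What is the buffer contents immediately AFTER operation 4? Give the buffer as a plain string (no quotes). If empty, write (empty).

After op 1 (insert('B')): buf='BEABKOWWM' cursor=1
After op 2 (home): buf='BEABKOWWM' cursor=0
After op 3 (insert('T')): buf='TBEABKOWWM' cursor=1
After op 4 (insert('J')): buf='TJBEABKOWWM' cursor=2

Answer: TJBEABKOWWM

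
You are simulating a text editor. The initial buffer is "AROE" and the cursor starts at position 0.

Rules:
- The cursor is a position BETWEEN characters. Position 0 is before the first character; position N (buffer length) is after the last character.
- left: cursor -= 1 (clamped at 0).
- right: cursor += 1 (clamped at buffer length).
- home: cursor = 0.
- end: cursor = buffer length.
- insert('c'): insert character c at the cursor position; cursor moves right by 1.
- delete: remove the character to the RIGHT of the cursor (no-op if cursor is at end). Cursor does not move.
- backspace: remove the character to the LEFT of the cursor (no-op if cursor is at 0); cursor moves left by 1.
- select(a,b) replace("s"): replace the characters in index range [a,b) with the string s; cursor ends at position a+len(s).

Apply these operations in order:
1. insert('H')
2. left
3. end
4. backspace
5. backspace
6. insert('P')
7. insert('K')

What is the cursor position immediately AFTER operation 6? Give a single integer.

After op 1 (insert('H')): buf='HAROE' cursor=1
After op 2 (left): buf='HAROE' cursor=0
After op 3 (end): buf='HAROE' cursor=5
After op 4 (backspace): buf='HARO' cursor=4
After op 5 (backspace): buf='HAR' cursor=3
After op 6 (insert('P')): buf='HARP' cursor=4

Answer: 4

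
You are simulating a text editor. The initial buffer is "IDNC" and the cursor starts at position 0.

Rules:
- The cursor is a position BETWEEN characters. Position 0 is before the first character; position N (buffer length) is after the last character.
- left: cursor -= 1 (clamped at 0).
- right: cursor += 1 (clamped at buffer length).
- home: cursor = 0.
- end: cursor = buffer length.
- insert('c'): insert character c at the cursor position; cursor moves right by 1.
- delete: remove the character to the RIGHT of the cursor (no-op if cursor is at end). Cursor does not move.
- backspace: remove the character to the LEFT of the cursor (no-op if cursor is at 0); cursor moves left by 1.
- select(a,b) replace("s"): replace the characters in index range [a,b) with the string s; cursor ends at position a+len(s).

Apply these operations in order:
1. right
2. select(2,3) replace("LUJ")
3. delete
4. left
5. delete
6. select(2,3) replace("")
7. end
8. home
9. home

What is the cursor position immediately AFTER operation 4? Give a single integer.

Answer: 4

Derivation:
After op 1 (right): buf='IDNC' cursor=1
After op 2 (select(2,3) replace("LUJ")): buf='IDLUJC' cursor=5
After op 3 (delete): buf='IDLUJ' cursor=5
After op 4 (left): buf='IDLUJ' cursor=4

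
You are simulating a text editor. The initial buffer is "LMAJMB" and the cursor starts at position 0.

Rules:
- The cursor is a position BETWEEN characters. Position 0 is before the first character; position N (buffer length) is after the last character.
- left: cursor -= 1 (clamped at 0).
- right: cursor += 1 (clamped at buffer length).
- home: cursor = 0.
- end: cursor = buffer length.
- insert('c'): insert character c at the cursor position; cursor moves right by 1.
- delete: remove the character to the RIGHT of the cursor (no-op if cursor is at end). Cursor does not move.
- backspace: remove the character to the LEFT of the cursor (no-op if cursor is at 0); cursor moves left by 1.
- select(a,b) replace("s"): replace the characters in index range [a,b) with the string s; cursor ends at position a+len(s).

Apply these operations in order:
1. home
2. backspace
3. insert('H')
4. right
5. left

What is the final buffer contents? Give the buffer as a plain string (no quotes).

Answer: HLMAJMB

Derivation:
After op 1 (home): buf='LMAJMB' cursor=0
After op 2 (backspace): buf='LMAJMB' cursor=0
After op 3 (insert('H')): buf='HLMAJMB' cursor=1
After op 4 (right): buf='HLMAJMB' cursor=2
After op 5 (left): buf='HLMAJMB' cursor=1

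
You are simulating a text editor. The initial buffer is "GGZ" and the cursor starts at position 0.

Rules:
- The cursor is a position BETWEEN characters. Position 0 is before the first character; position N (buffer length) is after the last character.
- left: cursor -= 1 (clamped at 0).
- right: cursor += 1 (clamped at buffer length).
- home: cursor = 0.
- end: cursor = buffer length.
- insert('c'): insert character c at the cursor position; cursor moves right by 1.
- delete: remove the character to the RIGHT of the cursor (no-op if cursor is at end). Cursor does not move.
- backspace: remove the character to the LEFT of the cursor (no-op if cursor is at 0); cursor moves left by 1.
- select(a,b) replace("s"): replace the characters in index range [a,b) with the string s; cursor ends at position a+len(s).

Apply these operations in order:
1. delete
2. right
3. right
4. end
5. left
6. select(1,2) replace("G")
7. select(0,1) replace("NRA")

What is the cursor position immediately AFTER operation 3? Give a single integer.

Answer: 2

Derivation:
After op 1 (delete): buf='GZ' cursor=0
After op 2 (right): buf='GZ' cursor=1
After op 3 (right): buf='GZ' cursor=2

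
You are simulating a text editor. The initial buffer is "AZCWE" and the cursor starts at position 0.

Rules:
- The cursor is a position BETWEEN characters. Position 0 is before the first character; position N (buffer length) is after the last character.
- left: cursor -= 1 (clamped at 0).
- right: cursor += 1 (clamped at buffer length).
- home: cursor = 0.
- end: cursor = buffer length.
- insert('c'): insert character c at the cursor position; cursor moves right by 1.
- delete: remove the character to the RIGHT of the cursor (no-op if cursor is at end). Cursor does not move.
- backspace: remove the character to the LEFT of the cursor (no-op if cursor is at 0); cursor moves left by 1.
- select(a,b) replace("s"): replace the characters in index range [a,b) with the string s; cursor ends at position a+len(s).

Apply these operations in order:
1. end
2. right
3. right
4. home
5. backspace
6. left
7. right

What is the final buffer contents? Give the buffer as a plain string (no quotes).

After op 1 (end): buf='AZCWE' cursor=5
After op 2 (right): buf='AZCWE' cursor=5
After op 3 (right): buf='AZCWE' cursor=5
After op 4 (home): buf='AZCWE' cursor=0
After op 5 (backspace): buf='AZCWE' cursor=0
After op 6 (left): buf='AZCWE' cursor=0
After op 7 (right): buf='AZCWE' cursor=1

Answer: AZCWE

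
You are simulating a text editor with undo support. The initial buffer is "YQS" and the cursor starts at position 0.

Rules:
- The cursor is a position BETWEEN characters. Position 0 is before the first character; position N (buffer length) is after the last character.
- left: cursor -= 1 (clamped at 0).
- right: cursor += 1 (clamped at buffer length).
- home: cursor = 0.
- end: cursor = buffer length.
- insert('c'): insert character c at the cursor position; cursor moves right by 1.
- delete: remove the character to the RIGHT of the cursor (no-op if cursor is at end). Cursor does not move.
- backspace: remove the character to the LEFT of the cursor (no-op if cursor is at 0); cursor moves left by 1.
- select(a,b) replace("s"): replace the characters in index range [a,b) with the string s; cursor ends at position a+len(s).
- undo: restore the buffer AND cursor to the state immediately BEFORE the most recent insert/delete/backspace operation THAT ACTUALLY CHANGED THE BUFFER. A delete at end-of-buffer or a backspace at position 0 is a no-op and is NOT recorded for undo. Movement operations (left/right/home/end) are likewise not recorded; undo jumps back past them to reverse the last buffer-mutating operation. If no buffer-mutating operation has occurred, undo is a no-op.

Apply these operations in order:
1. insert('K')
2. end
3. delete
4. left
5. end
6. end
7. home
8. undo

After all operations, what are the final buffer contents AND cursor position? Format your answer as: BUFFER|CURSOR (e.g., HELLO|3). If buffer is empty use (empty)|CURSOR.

Answer: YQS|0

Derivation:
After op 1 (insert('K')): buf='KYQS' cursor=1
After op 2 (end): buf='KYQS' cursor=4
After op 3 (delete): buf='KYQS' cursor=4
After op 4 (left): buf='KYQS' cursor=3
After op 5 (end): buf='KYQS' cursor=4
After op 6 (end): buf='KYQS' cursor=4
After op 7 (home): buf='KYQS' cursor=0
After op 8 (undo): buf='YQS' cursor=0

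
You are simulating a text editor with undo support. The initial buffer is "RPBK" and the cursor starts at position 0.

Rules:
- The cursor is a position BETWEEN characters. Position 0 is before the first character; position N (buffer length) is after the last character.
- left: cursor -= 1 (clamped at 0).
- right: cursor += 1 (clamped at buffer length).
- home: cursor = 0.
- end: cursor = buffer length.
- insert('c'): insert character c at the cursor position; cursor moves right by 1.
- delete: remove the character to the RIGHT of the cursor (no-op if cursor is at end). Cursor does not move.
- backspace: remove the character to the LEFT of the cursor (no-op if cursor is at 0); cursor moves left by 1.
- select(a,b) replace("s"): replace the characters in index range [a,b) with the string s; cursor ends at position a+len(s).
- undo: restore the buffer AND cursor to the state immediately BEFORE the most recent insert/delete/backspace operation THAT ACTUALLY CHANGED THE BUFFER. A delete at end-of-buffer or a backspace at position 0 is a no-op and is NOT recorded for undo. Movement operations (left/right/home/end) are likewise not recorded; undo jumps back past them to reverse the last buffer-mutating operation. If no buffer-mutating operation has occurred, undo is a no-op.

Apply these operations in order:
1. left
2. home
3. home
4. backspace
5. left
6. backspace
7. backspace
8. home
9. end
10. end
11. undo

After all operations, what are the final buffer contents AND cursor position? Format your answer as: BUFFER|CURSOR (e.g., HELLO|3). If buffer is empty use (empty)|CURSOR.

Answer: RPBK|4

Derivation:
After op 1 (left): buf='RPBK' cursor=0
After op 2 (home): buf='RPBK' cursor=0
After op 3 (home): buf='RPBK' cursor=0
After op 4 (backspace): buf='RPBK' cursor=0
After op 5 (left): buf='RPBK' cursor=0
After op 6 (backspace): buf='RPBK' cursor=0
After op 7 (backspace): buf='RPBK' cursor=0
After op 8 (home): buf='RPBK' cursor=0
After op 9 (end): buf='RPBK' cursor=4
After op 10 (end): buf='RPBK' cursor=4
After op 11 (undo): buf='RPBK' cursor=4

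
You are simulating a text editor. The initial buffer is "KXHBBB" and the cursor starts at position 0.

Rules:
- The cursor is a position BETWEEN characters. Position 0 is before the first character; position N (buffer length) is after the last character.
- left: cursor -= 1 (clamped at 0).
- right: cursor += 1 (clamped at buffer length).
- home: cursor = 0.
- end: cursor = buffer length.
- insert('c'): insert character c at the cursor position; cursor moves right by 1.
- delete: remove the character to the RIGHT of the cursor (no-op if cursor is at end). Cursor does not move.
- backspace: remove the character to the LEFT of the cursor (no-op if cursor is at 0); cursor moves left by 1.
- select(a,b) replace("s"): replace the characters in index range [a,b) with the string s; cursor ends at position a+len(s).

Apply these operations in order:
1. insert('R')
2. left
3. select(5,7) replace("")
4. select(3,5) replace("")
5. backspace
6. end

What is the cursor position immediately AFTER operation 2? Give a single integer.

After op 1 (insert('R')): buf='RKXHBBB' cursor=1
After op 2 (left): buf='RKXHBBB' cursor=0

Answer: 0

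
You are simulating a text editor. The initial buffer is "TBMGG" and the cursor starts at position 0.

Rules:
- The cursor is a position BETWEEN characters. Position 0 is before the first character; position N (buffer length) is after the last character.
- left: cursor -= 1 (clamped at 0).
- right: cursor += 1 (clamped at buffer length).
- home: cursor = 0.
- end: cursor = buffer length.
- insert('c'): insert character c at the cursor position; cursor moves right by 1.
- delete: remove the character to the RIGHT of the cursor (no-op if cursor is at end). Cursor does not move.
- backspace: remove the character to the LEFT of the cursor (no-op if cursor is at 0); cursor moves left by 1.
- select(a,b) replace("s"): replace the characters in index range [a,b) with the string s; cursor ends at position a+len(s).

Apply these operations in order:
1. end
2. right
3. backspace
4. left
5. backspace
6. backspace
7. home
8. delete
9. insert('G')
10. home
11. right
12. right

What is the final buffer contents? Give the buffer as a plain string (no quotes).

After op 1 (end): buf='TBMGG' cursor=5
After op 2 (right): buf='TBMGG' cursor=5
After op 3 (backspace): buf='TBMG' cursor=4
After op 4 (left): buf='TBMG' cursor=3
After op 5 (backspace): buf='TBG' cursor=2
After op 6 (backspace): buf='TG' cursor=1
After op 7 (home): buf='TG' cursor=0
After op 8 (delete): buf='G' cursor=0
After op 9 (insert('G')): buf='GG' cursor=1
After op 10 (home): buf='GG' cursor=0
After op 11 (right): buf='GG' cursor=1
After op 12 (right): buf='GG' cursor=2

Answer: GG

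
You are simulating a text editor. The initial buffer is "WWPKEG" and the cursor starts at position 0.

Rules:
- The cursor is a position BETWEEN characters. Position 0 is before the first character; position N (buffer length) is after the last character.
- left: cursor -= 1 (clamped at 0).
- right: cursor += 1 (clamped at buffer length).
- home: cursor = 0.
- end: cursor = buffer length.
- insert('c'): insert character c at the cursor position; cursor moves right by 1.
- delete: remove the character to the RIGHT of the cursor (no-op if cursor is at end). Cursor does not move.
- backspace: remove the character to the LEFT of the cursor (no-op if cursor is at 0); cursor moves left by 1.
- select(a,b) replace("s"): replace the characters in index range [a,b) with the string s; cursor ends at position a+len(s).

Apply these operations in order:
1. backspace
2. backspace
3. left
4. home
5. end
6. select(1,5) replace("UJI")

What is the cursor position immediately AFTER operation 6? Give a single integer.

After op 1 (backspace): buf='WWPKEG' cursor=0
After op 2 (backspace): buf='WWPKEG' cursor=0
After op 3 (left): buf='WWPKEG' cursor=0
After op 4 (home): buf='WWPKEG' cursor=0
After op 5 (end): buf='WWPKEG' cursor=6
After op 6 (select(1,5) replace("UJI")): buf='WUJIG' cursor=4

Answer: 4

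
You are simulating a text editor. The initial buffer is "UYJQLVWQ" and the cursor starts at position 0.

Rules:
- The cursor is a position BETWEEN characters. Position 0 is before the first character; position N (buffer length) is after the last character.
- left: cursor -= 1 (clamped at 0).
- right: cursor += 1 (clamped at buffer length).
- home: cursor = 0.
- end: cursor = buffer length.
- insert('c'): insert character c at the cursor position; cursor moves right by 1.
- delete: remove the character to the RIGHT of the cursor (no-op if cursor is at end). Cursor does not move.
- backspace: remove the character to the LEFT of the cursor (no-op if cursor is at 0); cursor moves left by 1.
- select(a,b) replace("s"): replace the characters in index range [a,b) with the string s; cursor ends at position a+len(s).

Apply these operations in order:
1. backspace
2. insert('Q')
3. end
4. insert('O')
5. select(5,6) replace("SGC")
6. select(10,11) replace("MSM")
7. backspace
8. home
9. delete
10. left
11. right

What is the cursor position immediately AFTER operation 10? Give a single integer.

Answer: 0

Derivation:
After op 1 (backspace): buf='UYJQLVWQ' cursor=0
After op 2 (insert('Q')): buf='QUYJQLVWQ' cursor=1
After op 3 (end): buf='QUYJQLVWQ' cursor=9
After op 4 (insert('O')): buf='QUYJQLVWQO' cursor=10
After op 5 (select(5,6) replace("SGC")): buf='QUYJQSGCVWQO' cursor=8
After op 6 (select(10,11) replace("MSM")): buf='QUYJQSGCVWMSMO' cursor=13
After op 7 (backspace): buf='QUYJQSGCVWMSO' cursor=12
After op 8 (home): buf='QUYJQSGCVWMSO' cursor=0
After op 9 (delete): buf='UYJQSGCVWMSO' cursor=0
After op 10 (left): buf='UYJQSGCVWMSO' cursor=0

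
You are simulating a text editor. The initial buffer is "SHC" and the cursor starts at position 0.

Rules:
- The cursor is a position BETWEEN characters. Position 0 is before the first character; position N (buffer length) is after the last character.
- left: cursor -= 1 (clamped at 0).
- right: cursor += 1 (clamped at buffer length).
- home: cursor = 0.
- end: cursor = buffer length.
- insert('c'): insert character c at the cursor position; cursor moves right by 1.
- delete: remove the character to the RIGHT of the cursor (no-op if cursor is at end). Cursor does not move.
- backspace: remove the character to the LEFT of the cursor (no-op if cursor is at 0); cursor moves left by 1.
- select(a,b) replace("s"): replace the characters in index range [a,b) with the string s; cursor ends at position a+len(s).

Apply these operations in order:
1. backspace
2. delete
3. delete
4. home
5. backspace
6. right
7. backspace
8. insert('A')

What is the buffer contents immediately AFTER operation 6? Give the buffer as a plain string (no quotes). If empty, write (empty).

After op 1 (backspace): buf='SHC' cursor=0
After op 2 (delete): buf='HC' cursor=0
After op 3 (delete): buf='C' cursor=0
After op 4 (home): buf='C' cursor=0
After op 5 (backspace): buf='C' cursor=0
After op 6 (right): buf='C' cursor=1

Answer: C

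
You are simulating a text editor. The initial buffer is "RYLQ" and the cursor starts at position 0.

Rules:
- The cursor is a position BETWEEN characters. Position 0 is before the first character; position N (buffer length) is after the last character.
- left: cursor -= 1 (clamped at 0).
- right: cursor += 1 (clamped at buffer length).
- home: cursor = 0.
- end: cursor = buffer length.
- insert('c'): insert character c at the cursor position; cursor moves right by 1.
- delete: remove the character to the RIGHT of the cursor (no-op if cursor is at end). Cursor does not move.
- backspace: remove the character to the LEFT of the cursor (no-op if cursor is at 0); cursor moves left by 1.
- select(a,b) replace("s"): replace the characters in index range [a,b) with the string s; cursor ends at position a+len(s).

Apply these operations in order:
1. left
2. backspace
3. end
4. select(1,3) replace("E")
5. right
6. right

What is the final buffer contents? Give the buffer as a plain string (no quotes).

Answer: REQ

Derivation:
After op 1 (left): buf='RYLQ' cursor=0
After op 2 (backspace): buf='RYLQ' cursor=0
After op 3 (end): buf='RYLQ' cursor=4
After op 4 (select(1,3) replace("E")): buf='REQ' cursor=2
After op 5 (right): buf='REQ' cursor=3
After op 6 (right): buf='REQ' cursor=3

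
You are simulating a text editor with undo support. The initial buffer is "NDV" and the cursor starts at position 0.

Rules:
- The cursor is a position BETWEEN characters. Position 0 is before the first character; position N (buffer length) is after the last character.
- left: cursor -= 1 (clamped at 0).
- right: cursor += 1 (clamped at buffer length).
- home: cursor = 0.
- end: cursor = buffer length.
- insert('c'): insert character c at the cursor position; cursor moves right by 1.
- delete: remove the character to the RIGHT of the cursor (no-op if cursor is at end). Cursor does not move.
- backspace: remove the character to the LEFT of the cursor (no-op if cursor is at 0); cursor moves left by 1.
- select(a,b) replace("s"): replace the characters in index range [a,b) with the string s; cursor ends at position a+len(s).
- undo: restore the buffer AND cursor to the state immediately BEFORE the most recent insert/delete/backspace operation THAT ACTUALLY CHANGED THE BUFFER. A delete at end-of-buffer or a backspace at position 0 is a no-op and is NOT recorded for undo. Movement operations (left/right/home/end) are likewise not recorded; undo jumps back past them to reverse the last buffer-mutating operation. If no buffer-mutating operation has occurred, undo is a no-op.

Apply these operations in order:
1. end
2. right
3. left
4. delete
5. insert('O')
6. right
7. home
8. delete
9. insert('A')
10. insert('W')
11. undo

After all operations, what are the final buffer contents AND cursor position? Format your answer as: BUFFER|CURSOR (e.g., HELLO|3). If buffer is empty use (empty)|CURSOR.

Answer: ADO|1

Derivation:
After op 1 (end): buf='NDV' cursor=3
After op 2 (right): buf='NDV' cursor=3
After op 3 (left): buf='NDV' cursor=2
After op 4 (delete): buf='ND' cursor=2
After op 5 (insert('O')): buf='NDO' cursor=3
After op 6 (right): buf='NDO' cursor=3
After op 7 (home): buf='NDO' cursor=0
After op 8 (delete): buf='DO' cursor=0
After op 9 (insert('A')): buf='ADO' cursor=1
After op 10 (insert('W')): buf='AWDO' cursor=2
After op 11 (undo): buf='ADO' cursor=1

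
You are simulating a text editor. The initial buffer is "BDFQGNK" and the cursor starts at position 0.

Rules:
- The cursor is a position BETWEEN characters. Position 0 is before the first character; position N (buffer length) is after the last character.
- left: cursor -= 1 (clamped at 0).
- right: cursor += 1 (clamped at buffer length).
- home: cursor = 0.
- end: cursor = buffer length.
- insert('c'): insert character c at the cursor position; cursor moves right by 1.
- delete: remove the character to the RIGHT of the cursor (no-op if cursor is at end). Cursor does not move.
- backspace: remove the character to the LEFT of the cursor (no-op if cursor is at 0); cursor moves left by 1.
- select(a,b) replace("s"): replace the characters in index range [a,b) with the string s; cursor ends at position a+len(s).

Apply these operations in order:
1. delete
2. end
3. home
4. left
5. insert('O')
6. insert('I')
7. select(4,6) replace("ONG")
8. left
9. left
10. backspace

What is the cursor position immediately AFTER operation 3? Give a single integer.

After op 1 (delete): buf='DFQGNK' cursor=0
After op 2 (end): buf='DFQGNK' cursor=6
After op 3 (home): buf='DFQGNK' cursor=0

Answer: 0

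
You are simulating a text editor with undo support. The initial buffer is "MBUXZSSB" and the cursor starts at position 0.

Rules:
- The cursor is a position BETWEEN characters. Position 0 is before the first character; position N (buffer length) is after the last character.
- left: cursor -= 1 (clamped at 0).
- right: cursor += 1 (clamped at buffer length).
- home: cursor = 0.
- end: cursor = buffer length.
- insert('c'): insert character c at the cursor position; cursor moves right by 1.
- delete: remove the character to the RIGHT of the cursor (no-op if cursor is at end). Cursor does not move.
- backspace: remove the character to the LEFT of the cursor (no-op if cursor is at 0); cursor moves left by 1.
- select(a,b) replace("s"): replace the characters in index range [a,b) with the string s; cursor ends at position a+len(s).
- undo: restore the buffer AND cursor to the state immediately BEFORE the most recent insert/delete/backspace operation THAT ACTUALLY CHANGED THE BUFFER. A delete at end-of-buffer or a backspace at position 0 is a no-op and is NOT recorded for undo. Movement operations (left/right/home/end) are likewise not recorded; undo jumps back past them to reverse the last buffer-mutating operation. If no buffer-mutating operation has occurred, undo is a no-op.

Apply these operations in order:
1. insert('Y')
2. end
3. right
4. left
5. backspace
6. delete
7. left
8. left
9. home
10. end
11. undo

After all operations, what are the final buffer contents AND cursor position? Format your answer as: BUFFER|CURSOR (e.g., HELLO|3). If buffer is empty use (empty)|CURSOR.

After op 1 (insert('Y')): buf='YMBUXZSSB' cursor=1
After op 2 (end): buf='YMBUXZSSB' cursor=9
After op 3 (right): buf='YMBUXZSSB' cursor=9
After op 4 (left): buf='YMBUXZSSB' cursor=8
After op 5 (backspace): buf='YMBUXZSB' cursor=7
After op 6 (delete): buf='YMBUXZS' cursor=7
After op 7 (left): buf='YMBUXZS' cursor=6
After op 8 (left): buf='YMBUXZS' cursor=5
After op 9 (home): buf='YMBUXZS' cursor=0
After op 10 (end): buf='YMBUXZS' cursor=7
After op 11 (undo): buf='YMBUXZSB' cursor=7

Answer: YMBUXZSB|7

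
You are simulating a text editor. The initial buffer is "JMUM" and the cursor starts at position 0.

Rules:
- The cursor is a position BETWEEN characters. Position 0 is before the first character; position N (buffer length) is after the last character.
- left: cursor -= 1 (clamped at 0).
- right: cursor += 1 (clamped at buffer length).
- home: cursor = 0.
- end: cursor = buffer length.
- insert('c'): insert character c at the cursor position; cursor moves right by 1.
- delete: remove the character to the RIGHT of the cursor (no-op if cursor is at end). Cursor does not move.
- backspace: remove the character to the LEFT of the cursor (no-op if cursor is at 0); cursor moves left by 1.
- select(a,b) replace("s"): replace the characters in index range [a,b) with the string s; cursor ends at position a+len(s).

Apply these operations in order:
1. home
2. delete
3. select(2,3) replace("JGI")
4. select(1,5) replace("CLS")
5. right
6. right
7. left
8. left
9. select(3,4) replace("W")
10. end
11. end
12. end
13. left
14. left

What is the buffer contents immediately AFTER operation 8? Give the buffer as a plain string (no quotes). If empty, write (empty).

Answer: MCLS

Derivation:
After op 1 (home): buf='JMUM' cursor=0
After op 2 (delete): buf='MUM' cursor=0
After op 3 (select(2,3) replace("JGI")): buf='MUJGI' cursor=5
After op 4 (select(1,5) replace("CLS")): buf='MCLS' cursor=4
After op 5 (right): buf='MCLS' cursor=4
After op 6 (right): buf='MCLS' cursor=4
After op 7 (left): buf='MCLS' cursor=3
After op 8 (left): buf='MCLS' cursor=2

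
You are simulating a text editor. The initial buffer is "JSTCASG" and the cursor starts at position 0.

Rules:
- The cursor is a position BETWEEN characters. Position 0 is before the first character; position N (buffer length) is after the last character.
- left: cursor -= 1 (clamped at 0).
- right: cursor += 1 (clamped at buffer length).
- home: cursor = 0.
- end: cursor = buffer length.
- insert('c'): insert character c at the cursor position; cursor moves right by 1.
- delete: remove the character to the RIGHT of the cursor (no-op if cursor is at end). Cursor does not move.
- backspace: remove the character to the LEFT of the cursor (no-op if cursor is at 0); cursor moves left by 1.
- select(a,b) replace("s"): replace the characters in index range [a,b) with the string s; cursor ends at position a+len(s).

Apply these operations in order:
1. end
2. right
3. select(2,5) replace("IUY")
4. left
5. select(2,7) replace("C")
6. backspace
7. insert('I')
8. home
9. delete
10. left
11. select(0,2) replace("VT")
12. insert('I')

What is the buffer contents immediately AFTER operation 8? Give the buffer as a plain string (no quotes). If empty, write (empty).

Answer: JSI

Derivation:
After op 1 (end): buf='JSTCASG' cursor=7
After op 2 (right): buf='JSTCASG' cursor=7
After op 3 (select(2,5) replace("IUY")): buf='JSIUYSG' cursor=5
After op 4 (left): buf='JSIUYSG' cursor=4
After op 5 (select(2,7) replace("C")): buf='JSC' cursor=3
After op 6 (backspace): buf='JS' cursor=2
After op 7 (insert('I')): buf='JSI' cursor=3
After op 8 (home): buf='JSI' cursor=0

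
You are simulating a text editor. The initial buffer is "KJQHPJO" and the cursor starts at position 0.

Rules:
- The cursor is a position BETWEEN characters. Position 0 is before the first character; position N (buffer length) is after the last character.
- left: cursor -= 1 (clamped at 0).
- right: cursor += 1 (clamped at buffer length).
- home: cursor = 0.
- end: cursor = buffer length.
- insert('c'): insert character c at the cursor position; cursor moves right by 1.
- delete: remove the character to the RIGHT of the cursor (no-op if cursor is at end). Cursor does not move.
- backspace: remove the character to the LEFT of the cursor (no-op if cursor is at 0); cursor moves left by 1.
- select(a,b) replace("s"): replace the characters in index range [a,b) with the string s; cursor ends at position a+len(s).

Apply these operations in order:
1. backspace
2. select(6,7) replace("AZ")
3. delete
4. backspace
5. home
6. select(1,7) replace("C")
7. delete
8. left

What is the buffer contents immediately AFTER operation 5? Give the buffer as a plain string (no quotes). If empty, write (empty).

After op 1 (backspace): buf='KJQHPJO' cursor=0
After op 2 (select(6,7) replace("AZ")): buf='KJQHPJAZ' cursor=8
After op 3 (delete): buf='KJQHPJAZ' cursor=8
After op 4 (backspace): buf='KJQHPJA' cursor=7
After op 5 (home): buf='KJQHPJA' cursor=0

Answer: KJQHPJA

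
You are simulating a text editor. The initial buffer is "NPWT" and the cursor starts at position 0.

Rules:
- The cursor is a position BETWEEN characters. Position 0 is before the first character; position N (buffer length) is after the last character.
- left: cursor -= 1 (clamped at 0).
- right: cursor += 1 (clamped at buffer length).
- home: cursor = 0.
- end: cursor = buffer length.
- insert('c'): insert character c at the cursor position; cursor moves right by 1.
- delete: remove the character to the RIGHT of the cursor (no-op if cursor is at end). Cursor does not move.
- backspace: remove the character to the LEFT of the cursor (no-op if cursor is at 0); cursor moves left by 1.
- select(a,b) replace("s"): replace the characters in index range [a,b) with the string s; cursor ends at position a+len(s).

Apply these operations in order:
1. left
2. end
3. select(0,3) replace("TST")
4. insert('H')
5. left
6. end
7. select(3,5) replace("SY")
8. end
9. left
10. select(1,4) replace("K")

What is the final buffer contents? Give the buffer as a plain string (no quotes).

Answer: TKY

Derivation:
After op 1 (left): buf='NPWT' cursor=0
After op 2 (end): buf='NPWT' cursor=4
After op 3 (select(0,3) replace("TST")): buf='TSTT' cursor=3
After op 4 (insert('H')): buf='TSTHT' cursor=4
After op 5 (left): buf='TSTHT' cursor=3
After op 6 (end): buf='TSTHT' cursor=5
After op 7 (select(3,5) replace("SY")): buf='TSTSY' cursor=5
After op 8 (end): buf='TSTSY' cursor=5
After op 9 (left): buf='TSTSY' cursor=4
After op 10 (select(1,4) replace("K")): buf='TKY' cursor=2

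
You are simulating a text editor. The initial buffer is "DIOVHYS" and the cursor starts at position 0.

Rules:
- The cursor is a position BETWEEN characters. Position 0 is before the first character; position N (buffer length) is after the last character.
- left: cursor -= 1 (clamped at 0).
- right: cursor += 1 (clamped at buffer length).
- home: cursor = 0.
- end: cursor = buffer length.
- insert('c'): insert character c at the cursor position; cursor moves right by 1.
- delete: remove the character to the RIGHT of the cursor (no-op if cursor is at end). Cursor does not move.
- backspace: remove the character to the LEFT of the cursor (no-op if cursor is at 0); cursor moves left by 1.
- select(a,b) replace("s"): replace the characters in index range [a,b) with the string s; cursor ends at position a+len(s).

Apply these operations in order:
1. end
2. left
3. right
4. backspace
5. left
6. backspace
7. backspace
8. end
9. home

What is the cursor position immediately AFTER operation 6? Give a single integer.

Answer: 4

Derivation:
After op 1 (end): buf='DIOVHYS' cursor=7
After op 2 (left): buf='DIOVHYS' cursor=6
After op 3 (right): buf='DIOVHYS' cursor=7
After op 4 (backspace): buf='DIOVHY' cursor=6
After op 5 (left): buf='DIOVHY' cursor=5
After op 6 (backspace): buf='DIOVY' cursor=4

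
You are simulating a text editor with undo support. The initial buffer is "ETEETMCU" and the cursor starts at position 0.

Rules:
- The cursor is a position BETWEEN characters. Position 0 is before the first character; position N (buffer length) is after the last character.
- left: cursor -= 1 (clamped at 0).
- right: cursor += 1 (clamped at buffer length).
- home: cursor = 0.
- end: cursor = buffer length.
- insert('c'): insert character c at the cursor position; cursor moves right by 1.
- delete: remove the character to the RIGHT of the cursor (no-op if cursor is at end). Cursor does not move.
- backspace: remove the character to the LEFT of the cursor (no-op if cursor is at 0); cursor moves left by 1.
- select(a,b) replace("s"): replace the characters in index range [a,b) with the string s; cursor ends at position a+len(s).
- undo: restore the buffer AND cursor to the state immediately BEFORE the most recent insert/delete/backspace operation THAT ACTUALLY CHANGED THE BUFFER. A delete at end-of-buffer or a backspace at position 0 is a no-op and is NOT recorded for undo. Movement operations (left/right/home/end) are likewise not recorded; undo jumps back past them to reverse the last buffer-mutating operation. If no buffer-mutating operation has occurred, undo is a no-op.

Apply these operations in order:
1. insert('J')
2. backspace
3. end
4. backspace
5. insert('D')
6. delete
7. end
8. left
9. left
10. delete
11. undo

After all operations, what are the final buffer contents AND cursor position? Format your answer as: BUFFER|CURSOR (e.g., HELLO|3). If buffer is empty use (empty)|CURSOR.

Answer: ETEETMCD|6

Derivation:
After op 1 (insert('J')): buf='JETEETMCU' cursor=1
After op 2 (backspace): buf='ETEETMCU' cursor=0
After op 3 (end): buf='ETEETMCU' cursor=8
After op 4 (backspace): buf='ETEETMC' cursor=7
After op 5 (insert('D')): buf='ETEETMCD' cursor=8
After op 6 (delete): buf='ETEETMCD' cursor=8
After op 7 (end): buf='ETEETMCD' cursor=8
After op 8 (left): buf='ETEETMCD' cursor=7
After op 9 (left): buf='ETEETMCD' cursor=6
After op 10 (delete): buf='ETEETMD' cursor=6
After op 11 (undo): buf='ETEETMCD' cursor=6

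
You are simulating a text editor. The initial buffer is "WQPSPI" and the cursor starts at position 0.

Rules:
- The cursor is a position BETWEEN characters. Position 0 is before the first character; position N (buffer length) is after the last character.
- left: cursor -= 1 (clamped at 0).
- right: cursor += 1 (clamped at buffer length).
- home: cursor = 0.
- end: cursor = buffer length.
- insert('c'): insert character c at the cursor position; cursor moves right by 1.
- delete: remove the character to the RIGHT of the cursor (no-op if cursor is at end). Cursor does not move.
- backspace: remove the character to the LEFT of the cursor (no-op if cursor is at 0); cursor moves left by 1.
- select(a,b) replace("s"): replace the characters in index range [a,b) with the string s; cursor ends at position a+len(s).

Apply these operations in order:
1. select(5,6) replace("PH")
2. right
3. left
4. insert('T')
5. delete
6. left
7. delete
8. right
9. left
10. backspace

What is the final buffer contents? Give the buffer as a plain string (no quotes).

Answer: WQPSP

Derivation:
After op 1 (select(5,6) replace("PH")): buf='WQPSPPH' cursor=7
After op 2 (right): buf='WQPSPPH' cursor=7
After op 3 (left): buf='WQPSPPH' cursor=6
After op 4 (insert('T')): buf='WQPSPPTH' cursor=7
After op 5 (delete): buf='WQPSPPT' cursor=7
After op 6 (left): buf='WQPSPPT' cursor=6
After op 7 (delete): buf='WQPSPP' cursor=6
After op 8 (right): buf='WQPSPP' cursor=6
After op 9 (left): buf='WQPSPP' cursor=5
After op 10 (backspace): buf='WQPSP' cursor=4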